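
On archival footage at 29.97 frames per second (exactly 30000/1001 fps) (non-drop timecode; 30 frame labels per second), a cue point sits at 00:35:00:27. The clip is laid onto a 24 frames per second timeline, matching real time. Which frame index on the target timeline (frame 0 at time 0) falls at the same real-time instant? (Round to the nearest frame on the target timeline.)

Source frame index: (0×3600 + 35×60 + 0) × 30 + 27 = 63027.
Real time: 63027 / (30000/1001) = 21030009/10000 s.
Target frame: (21030009/10000) × (24) = 63090027/1250 ≈ 50472.022 → 50472.

frame 50472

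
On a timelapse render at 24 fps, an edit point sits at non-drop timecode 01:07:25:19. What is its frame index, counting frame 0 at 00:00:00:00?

Total seconds to the label: (1 × 3600 + 7 × 60 + 25) = 4045.
Frame index = 4045 × 24 + 19 = 97099.

97099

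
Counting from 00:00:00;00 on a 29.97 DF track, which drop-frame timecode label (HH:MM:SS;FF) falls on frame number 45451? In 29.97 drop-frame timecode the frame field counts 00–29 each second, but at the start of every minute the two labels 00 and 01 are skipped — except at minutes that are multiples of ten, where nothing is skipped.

Each 10-minute DF block holds 10 × 60 × 30 − 9 × 2 = 17982 frames. 45451 ÷ 17982 → 2 full blocks, remainder 9487.
Within the partial block the first minute is 1800 frames and each further minute 1798, so 5 further minute boundaries passed. Total skipped labels = 18 × 2 + 2 × 5 = 46.
Non-drop label index = 45451 + 46 = 45497; at 30 labels/s that is 00:25:16:17, i.e. DF 00:25:16;17.

00:25:16;17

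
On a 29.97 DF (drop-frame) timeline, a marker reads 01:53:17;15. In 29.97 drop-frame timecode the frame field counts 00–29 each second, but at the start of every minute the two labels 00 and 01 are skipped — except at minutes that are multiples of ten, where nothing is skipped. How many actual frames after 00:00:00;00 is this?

Complete 10-minute blocks: 11, each 17982 frames → 197802.
Remaining 3 whole minutes in the current block: 1800 + 2 × 1798 = 5396 frames.
Within the current minute: 17 × 30 + 15 − 2 = 523 (labels ;00/;01 skipped at this minute). Total = 197802 + 5396 + 523 = 203721.

203721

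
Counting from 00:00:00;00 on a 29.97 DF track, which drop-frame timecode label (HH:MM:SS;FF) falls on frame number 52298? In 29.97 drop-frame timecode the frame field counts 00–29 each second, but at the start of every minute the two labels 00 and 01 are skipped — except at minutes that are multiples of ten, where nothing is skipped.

00:29:05;02

Each 10-minute DF block holds 10 × 60 × 30 − 9 × 2 = 17982 frames. 52298 ÷ 17982 → 2 full blocks, remainder 16334.
Within the partial block the first minute is 1800 frames and each further minute 1798, so 9 further minute boundaries passed. Total skipped labels = 18 × 2 + 2 × 9 = 54.
Non-drop label index = 52298 + 54 = 52352; at 30 labels/s that is 00:29:05:02, i.e. DF 00:29:05;02.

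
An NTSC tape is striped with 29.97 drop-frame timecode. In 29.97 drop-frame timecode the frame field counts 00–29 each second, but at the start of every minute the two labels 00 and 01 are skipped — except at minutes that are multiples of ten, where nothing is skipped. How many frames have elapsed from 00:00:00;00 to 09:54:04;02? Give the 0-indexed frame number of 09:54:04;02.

1068252

Complete 10-minute blocks: 59, each 17982 frames → 1060938.
Remaining 4 whole minutes in the current block: 1800 + 3 × 1798 = 7194 frames.
Within the current minute: 4 × 30 + 2 − 2 = 120 (labels ;00/;01 skipped at this minute). Total = 1060938 + 7194 + 120 = 1068252.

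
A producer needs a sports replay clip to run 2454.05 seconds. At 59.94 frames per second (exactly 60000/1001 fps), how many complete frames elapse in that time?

Frames = 2454.05 × 60000/1001 = 147243000/1001 ≈ 147095.9041.
Complete frames: 147095.

147095 frames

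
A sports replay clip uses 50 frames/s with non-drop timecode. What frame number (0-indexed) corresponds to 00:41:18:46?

frame 123946

Total seconds to the label: (0 × 3600 + 41 × 60 + 18) = 2478.
Frame index = 2478 × 50 + 46 = 123946.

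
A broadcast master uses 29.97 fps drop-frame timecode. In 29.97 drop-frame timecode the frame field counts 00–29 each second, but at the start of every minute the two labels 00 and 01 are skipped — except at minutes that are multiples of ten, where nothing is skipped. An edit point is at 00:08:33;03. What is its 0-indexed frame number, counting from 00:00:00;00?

15377

As if non-drop at 30 labels/s: (0 × 3600 + 8 × 60 + 33) × 30 + 3 = 15393.
Minute boundaries passed: 8; those not divisible by 10: 8 − 0 = 8; dropped labels = 2 × 8 = 16.
Actual frame index = 15393 − 16 = 15377.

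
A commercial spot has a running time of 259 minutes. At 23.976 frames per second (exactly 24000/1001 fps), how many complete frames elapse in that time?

259 min = 15540 s.
Frames = 15540 × 24000/1001 = 53280000/143 ≈ 372587.4126.
Complete frames: 372587.

372587 frames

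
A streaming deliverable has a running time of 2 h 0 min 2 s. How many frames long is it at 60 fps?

432120 frames

2 h 0 min 2 s = 7202 s.
Frames = 7202 × 60 = 432120.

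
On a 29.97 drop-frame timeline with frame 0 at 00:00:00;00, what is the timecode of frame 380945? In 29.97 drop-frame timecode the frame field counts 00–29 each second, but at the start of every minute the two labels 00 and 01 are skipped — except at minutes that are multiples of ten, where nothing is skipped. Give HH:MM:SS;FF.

Ten DF minutes hold 17982 frames, so frame 380945 lies in block 21 (frames 377622–395603) with 3323 frames into that block.
The block's first minute is 1800 frames and the rest 1798 each; 3323 frames reaches minute 1, so 21 × 18 + 1 × 2 = 380 labels have been skipped so far.
Adding those back, label number 380945 + 380 = 381325 at 30 labels/s is 12710 s + 25 f = 3 h 31 min 50 s frame 25, i.e. 03:31:50;25.

03:31:50;25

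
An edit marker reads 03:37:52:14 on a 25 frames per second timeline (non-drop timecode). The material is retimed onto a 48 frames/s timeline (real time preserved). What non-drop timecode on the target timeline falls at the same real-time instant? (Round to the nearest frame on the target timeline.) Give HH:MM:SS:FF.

03:37:52:27

Source frame index: (3×3600 + 37×60 + 52) × 25 + 14 = 326814.
Real time: 326814 / (25) = 326814/25 s.
Target frame: (326814/25) × (48) = 15687072/25 ≈ 627482.880 → 627483.
At 48 labels/s: frame 627483 → 03:37:52:27.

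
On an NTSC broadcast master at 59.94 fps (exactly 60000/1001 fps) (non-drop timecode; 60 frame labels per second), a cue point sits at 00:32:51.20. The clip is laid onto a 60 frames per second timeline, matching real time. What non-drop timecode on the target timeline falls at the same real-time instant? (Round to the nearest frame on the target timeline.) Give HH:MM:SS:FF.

00:32:53:18

Source frame index: (0×3600 + 32×60 + 51) × 60 + 20 = 118280.
Real time: 118280 / (60000/1001) = 2959957/1500 s.
Target frame: (2959957/1500) × (60) = 2959957/25 ≈ 118398.280 → 118398.
At 60 labels/s: frame 118398 → 00:32:53:18.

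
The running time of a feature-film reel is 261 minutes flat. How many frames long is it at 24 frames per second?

375840 frames

261 min = 15660 s.
Frames = 15660 × 24 = 375840.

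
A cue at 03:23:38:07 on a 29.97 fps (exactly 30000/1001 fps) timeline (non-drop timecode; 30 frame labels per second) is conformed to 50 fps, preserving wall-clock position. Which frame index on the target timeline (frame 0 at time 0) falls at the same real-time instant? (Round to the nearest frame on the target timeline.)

frame 611523

Source frame index: (3×3600 + 23×60 + 38) × 30 + 7 = 366547.
Real time: 366547 / (30000/1001) = 366913547/30000 s.
Target frame: (366913547/30000) × (50) = 366913547/600 ≈ 611522.578 → 611523.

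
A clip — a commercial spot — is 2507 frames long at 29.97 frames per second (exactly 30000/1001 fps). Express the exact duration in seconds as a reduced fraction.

Running time = 2507 ÷ (30000/1001) = 2507 × 1001/30000 = 2509507/30000 s.

2509507/30000 seconds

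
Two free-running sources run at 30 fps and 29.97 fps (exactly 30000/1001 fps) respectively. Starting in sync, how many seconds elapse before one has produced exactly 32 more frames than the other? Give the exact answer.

16016/15 seconds

The gap grows by |30000/1001 − 30| = 30/1001 frames per second.
Time for a 32-frame gap: 32 ÷ (30/1001) = 16016/15 s.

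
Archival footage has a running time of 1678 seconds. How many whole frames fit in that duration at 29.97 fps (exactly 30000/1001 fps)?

50289 frames

Frames = 1678 × 30000/1001 = 50340000/1001 ≈ 50289.7103.
Complete frames: 50289.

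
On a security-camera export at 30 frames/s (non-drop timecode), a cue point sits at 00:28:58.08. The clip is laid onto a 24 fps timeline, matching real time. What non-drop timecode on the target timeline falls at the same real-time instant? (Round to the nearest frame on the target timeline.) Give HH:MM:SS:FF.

Source frame index: (0×3600 + 28×60 + 58) × 30 + 8 = 52148.
Real time: 52148 / (30) = 26074/15 s.
Target frame: (26074/15) × (24) = 208592/5 ≈ 41718.400 → 41718.
At 24 labels/s: frame 41718 → 00:28:58:06.

00:28:58:06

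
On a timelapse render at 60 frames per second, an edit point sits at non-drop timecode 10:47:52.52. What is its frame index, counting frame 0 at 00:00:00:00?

Total seconds to the label: (10 × 3600 + 47 × 60 + 52) = 38872.
Frame index = 38872 × 60 + 52 = 2332372.

2332372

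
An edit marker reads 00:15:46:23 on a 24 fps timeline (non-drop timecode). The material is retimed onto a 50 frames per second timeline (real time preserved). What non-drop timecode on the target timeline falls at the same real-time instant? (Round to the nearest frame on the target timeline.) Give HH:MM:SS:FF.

00:15:46:48

Source frame index: (0×3600 + 15×60 + 46) × 24 + 23 = 22727.
Real time: 22727 / (24) = 22727/24 s.
Target frame: (22727/24) × (50) = 568175/12 ≈ 47347.917 → 47348.
At 50 labels/s: frame 47348 → 00:15:46:48.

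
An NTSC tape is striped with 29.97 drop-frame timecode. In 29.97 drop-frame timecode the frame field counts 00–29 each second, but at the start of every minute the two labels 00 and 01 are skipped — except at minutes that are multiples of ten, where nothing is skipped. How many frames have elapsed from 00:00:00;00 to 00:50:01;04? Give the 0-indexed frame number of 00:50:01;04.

89944

Complete 10-minute blocks: 5, each 17982 frames → 89910.
Remaining 0 whole minutes in the current block: 0 frames.
Within the current minute: 1 × 30 + 4 = 34. Total = 89910 + 0 + 34 = 89944.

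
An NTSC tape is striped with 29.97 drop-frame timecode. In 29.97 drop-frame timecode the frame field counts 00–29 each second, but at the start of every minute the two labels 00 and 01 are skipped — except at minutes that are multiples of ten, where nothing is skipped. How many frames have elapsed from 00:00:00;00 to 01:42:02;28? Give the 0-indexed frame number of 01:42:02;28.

183504

Complete 10-minute blocks: 10, each 17982 frames → 179820.
Remaining 2 whole minutes in the current block: 1800 + 1 × 1798 = 3598 frames.
Within the current minute: 2 × 30 + 28 − 2 = 86 (labels ;00/;01 skipped at this minute). Total = 179820 + 3598 + 86 = 183504.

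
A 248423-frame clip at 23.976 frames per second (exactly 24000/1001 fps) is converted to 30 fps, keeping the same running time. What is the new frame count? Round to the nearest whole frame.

310839 frames

Frames at target rate = 248423 × (30) / (24000/1001) = 248671423/800 ≈ 310839.279.
Nearest whole frame: 310839.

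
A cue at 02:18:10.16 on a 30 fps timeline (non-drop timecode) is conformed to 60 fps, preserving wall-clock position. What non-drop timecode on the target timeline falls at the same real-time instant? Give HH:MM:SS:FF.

Source frame index: (2×3600 + 18×60 + 10) × 30 + 16 = 248716.
Real time: 248716 / (30) = 124358/15 s.
Target frame: (124358/15) × (60) = 497432.
At 60 labels/s: frame 497432 → 02:18:10:32.

02:18:10:32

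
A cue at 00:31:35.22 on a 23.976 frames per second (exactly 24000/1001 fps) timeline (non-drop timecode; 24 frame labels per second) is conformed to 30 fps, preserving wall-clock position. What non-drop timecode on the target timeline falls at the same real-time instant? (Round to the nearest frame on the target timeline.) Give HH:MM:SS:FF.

00:31:37:24

Source frame index: (0×3600 + 31×60 + 35) × 24 + 22 = 45502.
Real time: 45502 / (24000/1001) = 22773751/12000 s.
Target frame: (22773751/12000) × (30) = 22773751/400 ≈ 56934.378 → 56934.
At 30 labels/s: frame 56934 → 00:31:37:24.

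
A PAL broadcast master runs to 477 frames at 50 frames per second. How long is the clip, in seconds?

Running time = 477 / (50) = 9.54 s.

9.54 seconds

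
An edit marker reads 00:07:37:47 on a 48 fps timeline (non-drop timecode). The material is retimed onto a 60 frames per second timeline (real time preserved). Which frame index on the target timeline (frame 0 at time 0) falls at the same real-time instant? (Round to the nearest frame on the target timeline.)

frame 27479

Source frame index: (0×3600 + 7×60 + 37) × 48 + 47 = 21983.
Real time: 21983 / (48) = 21983/48 s.
Target frame: (21983/48) × (60) = 109915/4 ≈ 27478.750 → 27479.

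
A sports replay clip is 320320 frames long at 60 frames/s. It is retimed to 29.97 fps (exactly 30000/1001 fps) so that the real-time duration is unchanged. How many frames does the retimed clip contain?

Target frames = source frames × (target rate / source rate) = 320320 × (30000/1001)/(60) = 320320 × 500/1001 = 160000.

160000 frames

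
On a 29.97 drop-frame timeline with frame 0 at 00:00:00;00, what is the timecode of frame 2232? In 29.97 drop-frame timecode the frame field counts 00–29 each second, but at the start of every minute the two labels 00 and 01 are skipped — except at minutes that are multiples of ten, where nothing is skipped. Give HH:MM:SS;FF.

00:01:14;14

Each 10-minute DF block holds 10 × 60 × 30 − 9 × 2 = 17982 frames. 2232 ÷ 17982 → 0 full blocks, remainder 2232.
Within the partial block the first minute is 1800 frames and each further minute 1798, so 1 further minute boundary passed. Total skipped labels = 18 × 0 + 2 × 1 = 2.
Non-drop label index = 2232 + 2 = 2234; at 30 labels/s that is 00:01:14:14, i.e. DF 00:01:14;14.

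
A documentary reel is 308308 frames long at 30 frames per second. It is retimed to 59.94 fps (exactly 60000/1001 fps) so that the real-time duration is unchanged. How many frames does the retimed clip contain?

616000 frames

Target frames = source frames × (target rate / source rate) = 308308 × (60000/1001)/(30) = 308308 × 2000/1001 = 616000.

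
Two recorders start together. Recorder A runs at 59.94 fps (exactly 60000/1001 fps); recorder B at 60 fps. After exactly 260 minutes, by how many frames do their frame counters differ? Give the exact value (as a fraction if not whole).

260 min = 15600 s.
A emits 60000/1001 × 15600 = 72000000/77 frames; B emits 60 × 15600 = 936000.
Difference = 72000/77 frames (≈ 935.0649); B is ahead of A.

72000/77 frames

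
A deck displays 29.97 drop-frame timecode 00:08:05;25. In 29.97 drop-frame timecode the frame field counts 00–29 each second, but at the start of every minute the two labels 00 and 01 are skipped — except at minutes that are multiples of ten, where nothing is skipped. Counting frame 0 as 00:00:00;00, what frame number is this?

Complete 10-minute blocks: 0, each 17982 frames → 0.
Remaining 8 whole minutes in the current block: 1800 + 7 × 1798 = 14386 frames.
Within the current minute: 5 × 30 + 25 − 2 = 173 (labels ;00/;01 skipped at this minute). Total = 0 + 14386 + 173 = 14559.

14559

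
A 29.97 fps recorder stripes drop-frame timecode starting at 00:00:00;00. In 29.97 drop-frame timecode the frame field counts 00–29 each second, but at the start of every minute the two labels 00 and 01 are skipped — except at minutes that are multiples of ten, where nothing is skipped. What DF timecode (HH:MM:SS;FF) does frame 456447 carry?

Each 10-minute DF block holds 10 × 60 × 30 − 9 × 2 = 17982 frames. 456447 ÷ 17982 → 25 full blocks, remainder 6897.
Within the partial block the first minute is 1800 frames and each further minute 1798, so 3 further minute boundaries passed. Total skipped labels = 18 × 25 + 2 × 3 = 456.
Non-drop label index = 456447 + 456 = 456903; at 30 labels/s that is 04:13:50:03, i.e. DF 04:13:50;03.

04:13:50;03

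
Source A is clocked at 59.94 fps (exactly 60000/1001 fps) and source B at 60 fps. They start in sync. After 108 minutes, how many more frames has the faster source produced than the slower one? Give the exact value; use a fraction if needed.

108 min = 6480 s.
A emits 60000/1001 × 6480 = 388800000/1001 frames; B emits 60 × 6480 = 388800.
Difference = 388800/1001 frames (≈ 388.4116); B is ahead of A.

388800/1001 frames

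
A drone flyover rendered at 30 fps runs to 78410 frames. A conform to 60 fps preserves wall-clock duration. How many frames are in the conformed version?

156820 frames

Target frames = source frames × (target rate / source rate) = 78410 × (60)/(30) = 78410 × 2 = 156820.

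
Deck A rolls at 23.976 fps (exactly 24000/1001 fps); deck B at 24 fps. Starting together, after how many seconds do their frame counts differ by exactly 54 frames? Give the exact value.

2252.25 seconds

The gap grows by |24 − 24000/1001| = 24/1001 frames per second.
Time for a 54-frame gap: 54 ÷ (24/1001) = 2252.25 s.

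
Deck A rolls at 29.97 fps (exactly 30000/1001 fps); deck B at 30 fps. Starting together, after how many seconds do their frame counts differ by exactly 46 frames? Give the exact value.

23023/15 seconds

The gap grows by |30 − 30000/1001| = 30/1001 frames per second.
Time for a 46-frame gap: 46 ÷ (30/1001) = 23023/15 s.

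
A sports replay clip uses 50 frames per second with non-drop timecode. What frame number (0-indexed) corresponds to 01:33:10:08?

Total seconds to the label: (1 × 3600 + 33 × 60 + 10) = 5590.
Frame index = 5590 × 50 + 8 = 279508.

279508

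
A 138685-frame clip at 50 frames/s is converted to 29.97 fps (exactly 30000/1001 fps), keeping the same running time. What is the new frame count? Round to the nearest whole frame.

Frames at target rate = 138685 × (30000/1001) / (50) = 83211000/1001 ≈ 83127.872.
Nearest whole frame: 83128.

83128 frames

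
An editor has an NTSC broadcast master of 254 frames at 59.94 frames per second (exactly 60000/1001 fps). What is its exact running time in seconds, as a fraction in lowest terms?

Running time = 254 ÷ (60000/1001) = 254 × 1001/60000 = 127127/30000 s.

127127/30000 seconds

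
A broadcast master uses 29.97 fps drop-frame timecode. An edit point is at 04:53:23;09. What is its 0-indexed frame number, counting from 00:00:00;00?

Complete 10-minute blocks: 29, each 17982 frames → 521478.
Remaining 3 whole minutes in the current block: 1800 + 2 × 1798 = 5396 frames.
Within the current minute: 23 × 30 + 9 − 2 = 697 (labels ;00/;01 skipped at this minute). Total = 521478 + 5396 + 697 = 527571.

527571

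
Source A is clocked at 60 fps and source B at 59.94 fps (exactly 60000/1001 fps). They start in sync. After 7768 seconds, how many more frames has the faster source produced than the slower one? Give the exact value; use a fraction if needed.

466080/1001 frames

A emits 60 × 7768 = 466080 frames; B emits 60000/1001 × 7768 = 466080000/1001.
Difference = 466080/1001 frames (≈ 465.6144); B is behind A.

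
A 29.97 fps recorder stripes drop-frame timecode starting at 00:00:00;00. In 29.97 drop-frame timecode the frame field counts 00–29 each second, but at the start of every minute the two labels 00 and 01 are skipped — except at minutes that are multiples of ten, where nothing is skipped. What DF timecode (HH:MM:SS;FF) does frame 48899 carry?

Each 10-minute DF block holds 10 × 60 × 30 − 9 × 2 = 17982 frames. 48899 ÷ 17982 → 2 full blocks, remainder 12935.
Within the partial block the first minute is 1800 frames and each further minute 1798, so 7 further minute boundaries passed. Total skipped labels = 18 × 2 + 2 × 7 = 50.
Non-drop label index = 48899 + 50 = 48949; at 30 labels/s that is 00:27:11:19, i.e. DF 00:27:11;19.

00:27:11;19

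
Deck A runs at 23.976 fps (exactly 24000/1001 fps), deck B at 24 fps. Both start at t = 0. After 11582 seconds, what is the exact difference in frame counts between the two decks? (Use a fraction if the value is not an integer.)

277968/1001 frames

A emits 24000/1001 × 11582 = 277968000/1001 frames; B emits 24 × 11582 = 277968.
Difference = 277968/1001 frames (≈ 277.6903); B is ahead of A.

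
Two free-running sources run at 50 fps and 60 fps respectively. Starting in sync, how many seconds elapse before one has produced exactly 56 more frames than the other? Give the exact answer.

5.6 seconds

The gap grows by |60 − 50| = 10 frames per second.
Time for a 56-frame gap: 56 ÷ (10) = 5.6 s.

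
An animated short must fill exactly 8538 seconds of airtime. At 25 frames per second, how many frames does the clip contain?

Frames = 8538 × 25 = 213450.

213450 frames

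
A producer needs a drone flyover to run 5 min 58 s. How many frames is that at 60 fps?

5 min 58 s = 358 s.
Frames = 358 × 60 = 21480.

21480 frames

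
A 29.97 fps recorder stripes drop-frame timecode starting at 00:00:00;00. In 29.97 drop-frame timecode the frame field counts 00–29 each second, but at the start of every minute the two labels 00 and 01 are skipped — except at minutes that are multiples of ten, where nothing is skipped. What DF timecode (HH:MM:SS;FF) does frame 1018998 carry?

Ten DF minutes hold 17982 frames, so frame 1018998 lies in block 56 (frames 1006992–1024973) with 12006 frames into that block.
The block's first minute is 1800 frames and the rest 1798 each; 12006 frames reaches minute 6, so 56 × 18 + 6 × 2 = 1020 labels have been skipped so far.
Adding those back, label number 1018998 + 1020 = 1020018 at 30 labels/s is 34000 s + 18 f = 9 h 26 min 40 s frame 18, i.e. 09:26:40;18.

09:26:40;18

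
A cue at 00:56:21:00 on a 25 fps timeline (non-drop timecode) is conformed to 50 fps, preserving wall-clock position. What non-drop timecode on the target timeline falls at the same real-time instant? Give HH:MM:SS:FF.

Source frame index: (0×3600 + 56×60 + 21) × 25 + 0 = 84525.
Real time: 84525 / (25) = 3381 s.
Target frame: (3381) × (50) = 169050.
At 50 labels/s: frame 169050 → 00:56:21:00.

00:56:21:00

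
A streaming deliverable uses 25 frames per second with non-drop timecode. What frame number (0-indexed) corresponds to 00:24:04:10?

Total seconds to the label: (0 × 3600 + 24 × 60 + 4) = 1444.
Frame index = 1444 × 25 + 10 = 36110.

36110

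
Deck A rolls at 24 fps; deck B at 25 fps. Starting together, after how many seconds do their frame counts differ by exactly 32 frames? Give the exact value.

32 seconds

The gap grows by |25 − 24| = 1 frame per second.
Time for a 32-frame gap: 32 ÷ (1) = 32 s.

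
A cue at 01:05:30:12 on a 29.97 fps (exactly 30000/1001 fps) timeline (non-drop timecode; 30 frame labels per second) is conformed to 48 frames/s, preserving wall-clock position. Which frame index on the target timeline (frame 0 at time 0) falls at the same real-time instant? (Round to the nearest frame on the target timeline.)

frame 188848

Source frame index: (1×3600 + 5×60 + 30) × 30 + 12 = 117912.
Real time: 117912 / (30000/1001) = 4917913/1250 s.
Target frame: (4917913/1250) × (48) = 118029912/625 ≈ 188847.859 → 188848.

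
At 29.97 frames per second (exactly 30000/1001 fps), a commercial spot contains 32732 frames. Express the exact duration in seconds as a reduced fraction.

Running time = 32732 ÷ (30000/1001) = 32732 × 1001/30000 = 8191183/7500 s.

8191183/7500 seconds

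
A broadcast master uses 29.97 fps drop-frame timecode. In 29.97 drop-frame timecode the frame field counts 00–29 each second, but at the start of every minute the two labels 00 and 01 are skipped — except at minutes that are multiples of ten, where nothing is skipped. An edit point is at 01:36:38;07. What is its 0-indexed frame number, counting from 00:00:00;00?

As if non-drop at 30 labels/s: (1 × 3600 + 36 × 60 + 38) × 30 + 7 = 173947.
Minute boundaries passed: 96; those not divisible by 10: 96 − 9 = 87; dropped labels = 2 × 87 = 174.
Actual frame index = 173947 − 174 = 173773.

173773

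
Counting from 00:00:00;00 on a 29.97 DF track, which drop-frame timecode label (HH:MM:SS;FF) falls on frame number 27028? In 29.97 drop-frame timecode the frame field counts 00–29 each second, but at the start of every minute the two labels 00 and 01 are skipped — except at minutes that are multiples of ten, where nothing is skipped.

00:15:01;26

Ten DF minutes hold 17982 frames, so frame 27028 lies in block 1 (frames 17982–35963) with 9046 frames into that block.
The block's first minute is 1800 frames and the rest 1798 each; 9046 frames reaches minute 5, so 1 × 18 + 5 × 2 = 28 labels have been skipped so far.
Adding those back, label number 27028 + 28 = 27056 at 30 labels/s is 901 s + 26 f = 0 h 15 min 1 s frame 26, i.e. 00:15:01;26.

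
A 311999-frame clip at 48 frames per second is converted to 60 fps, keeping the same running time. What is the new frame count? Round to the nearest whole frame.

Frames at target rate = 311999 × (60) / (48) = 1559995/4 ≈ 389998.750.
Nearest whole frame: 389999.

389999 frames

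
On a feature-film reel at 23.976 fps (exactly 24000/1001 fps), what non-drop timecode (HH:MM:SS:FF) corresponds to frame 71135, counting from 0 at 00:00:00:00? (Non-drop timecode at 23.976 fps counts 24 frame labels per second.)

71135 ÷ 24 = 2963 full seconds, remainder 23 frames.
2963 s = 0 h 49 min 23 s.
Timecode: 00:49:23:23.

00:49:23:23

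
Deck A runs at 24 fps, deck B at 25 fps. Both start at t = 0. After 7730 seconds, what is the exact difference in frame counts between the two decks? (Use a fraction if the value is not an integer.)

A emits 24 × 7730 = 185520 frames; B emits 25 × 7730 = 193250.
Difference = 7730 frames; B is ahead of A.

7730 frames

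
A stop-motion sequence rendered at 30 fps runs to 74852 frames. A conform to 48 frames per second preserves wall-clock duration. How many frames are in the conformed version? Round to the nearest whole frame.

119763 frames

Frames at target rate = 74852 × (48) / (30) = 598816/5 ≈ 119763.200.
Nearest whole frame: 119763.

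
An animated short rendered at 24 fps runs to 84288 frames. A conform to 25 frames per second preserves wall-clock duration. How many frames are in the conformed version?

87800 frames

Target frames = source frames × (target rate / source rate) = 84288 × (25)/(24) = 84288 × 25/24 = 87800.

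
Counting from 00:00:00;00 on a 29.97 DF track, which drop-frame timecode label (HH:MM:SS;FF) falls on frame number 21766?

Each 10-minute DF block holds 10 × 60 × 30 − 9 × 2 = 17982 frames. 21766 ÷ 17982 → 1 full block, remainder 3784.
Within the partial block the first minute is 1800 frames and each further minute 1798, so 2 further minute boundaries passed. Total skipped labels = 18 × 1 + 2 × 2 = 22.
Non-drop label index = 21766 + 22 = 21788; at 30 labels/s that is 00:12:06:08, i.e. DF 00:12:06;08.

00:12:06;08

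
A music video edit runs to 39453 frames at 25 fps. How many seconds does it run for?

Running time = 39453 / (25) = 1578.12 s.

1578.12 seconds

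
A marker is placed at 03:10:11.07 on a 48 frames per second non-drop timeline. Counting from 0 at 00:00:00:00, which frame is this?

547735

Total seconds to the label: (3 × 3600 + 10 × 60 + 11) = 11411.
Frame index = 11411 × 48 + 7 = 547735.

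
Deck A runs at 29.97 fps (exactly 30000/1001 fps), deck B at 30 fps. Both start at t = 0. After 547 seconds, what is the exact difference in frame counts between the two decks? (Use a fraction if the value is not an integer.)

A emits 30000/1001 × 547 = 16410000/1001 frames; B emits 30 × 547 = 16410.
Difference = 16410/1001 frames (≈ 16.3936); B is ahead of A.

16410/1001 frames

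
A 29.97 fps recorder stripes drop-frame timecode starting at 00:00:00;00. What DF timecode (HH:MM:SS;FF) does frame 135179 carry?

Each 10-minute DF block holds 10 × 60 × 30 − 9 × 2 = 17982 frames. 135179 ÷ 17982 → 7 full blocks, remainder 9305.
Within the partial block the first minute is 1800 frames and each further minute 1798, so 5 further minute boundaries passed. Total skipped labels = 18 × 7 + 2 × 5 = 136.
Non-drop label index = 135179 + 136 = 135315; at 30 labels/s that is 01:15:10:15, i.e. DF 01:15:10;15.

01:15:10;15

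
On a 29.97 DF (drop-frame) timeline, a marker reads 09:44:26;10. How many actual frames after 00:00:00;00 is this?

As if non-drop at 30 labels/s: (9 × 3600 + 44 × 60 + 26) × 30 + 10 = 1051990.
Minute boundaries passed: 584; those not divisible by 10: 584 − 58 = 526; dropped labels = 2 × 526 = 1052.
Actual frame index = 1051990 − 1052 = 1050938.

1050938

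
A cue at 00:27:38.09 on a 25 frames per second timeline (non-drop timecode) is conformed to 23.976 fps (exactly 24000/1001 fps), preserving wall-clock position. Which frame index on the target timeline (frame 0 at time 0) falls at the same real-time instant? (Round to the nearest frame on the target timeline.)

frame 39761

Source frame index: (0×3600 + 27×60 + 38) × 25 + 9 = 41459.
Real time: 41459 / (25) = 41459/25 s.
Target frame: (41459/25) × (24000/1001) = 3618240/91 ≈ 39760.879 → 39761.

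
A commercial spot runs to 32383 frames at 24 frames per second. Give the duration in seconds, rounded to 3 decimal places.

1349.292 seconds

Running time = 32383 × 1/24 = 32383/24 s ≈ 1349.292 s.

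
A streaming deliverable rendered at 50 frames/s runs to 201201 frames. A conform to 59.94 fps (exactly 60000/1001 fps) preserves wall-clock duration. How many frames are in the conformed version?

241200 frames

Target frames = source frames × (target rate / source rate) = 201201 × (60000/1001)/(50) = 201201 × 1200/1001 = 241200.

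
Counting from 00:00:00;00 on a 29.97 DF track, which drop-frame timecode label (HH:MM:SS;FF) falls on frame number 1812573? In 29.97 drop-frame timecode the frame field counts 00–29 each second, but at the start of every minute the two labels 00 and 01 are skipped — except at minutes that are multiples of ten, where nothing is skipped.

Ten DF minutes hold 17982 frames, so frame 1812573 lies in block 100 (frames 1798200–1816181) with 14373 frames into that block.
The block's first minute is 1800 frames and the rest 1798 each; 14373 frames reaches minute 7, so 100 × 18 + 7 × 2 = 1814 labels have been skipped so far.
Adding those back, label number 1812573 + 1814 = 1814387 at 30 labels/s is 60479 s + 17 f = 16 h 47 min 59 s frame 17, i.e. 16:47:59;17.

16:47:59;17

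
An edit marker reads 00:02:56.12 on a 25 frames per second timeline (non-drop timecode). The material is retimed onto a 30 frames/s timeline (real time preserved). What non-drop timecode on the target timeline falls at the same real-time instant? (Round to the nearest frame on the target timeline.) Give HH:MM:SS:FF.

00:02:56:14

Source frame index: (0×3600 + 2×60 + 56) × 25 + 12 = 4412.
Real time: 4412 / (25) = 4412/25 s.
Target frame: (4412/25) × (30) = 26472/5 ≈ 5294.400 → 5294.
At 30 labels/s: frame 5294 → 00:02:56:14.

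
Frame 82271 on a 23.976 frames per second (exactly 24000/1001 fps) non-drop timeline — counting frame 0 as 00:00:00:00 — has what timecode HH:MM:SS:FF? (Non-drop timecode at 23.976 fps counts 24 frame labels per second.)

00:57:07:23

82271 ÷ 24 = 3427 full seconds, remainder 23 frames.
3427 s = 0 h 57 min 7 s.
Timecode: 00:57:07:23.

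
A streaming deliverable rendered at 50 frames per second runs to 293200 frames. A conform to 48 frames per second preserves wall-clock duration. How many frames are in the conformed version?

Target frames = source frames × (target rate / source rate) = 293200 × (48)/(50) = 293200 × 24/25 = 281472.

281472 frames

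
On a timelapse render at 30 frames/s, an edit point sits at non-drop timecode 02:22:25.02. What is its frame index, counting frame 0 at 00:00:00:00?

256352

Total seconds to the label: (2 × 3600 + 22 × 60 + 25) = 8545.
Frame index = 8545 × 30 + 2 = 256352.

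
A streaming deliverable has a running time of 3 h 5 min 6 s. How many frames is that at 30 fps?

333180 frames

3 h 5 min 6 s = 11106 s.
Frames = 11106 × 30 = 333180.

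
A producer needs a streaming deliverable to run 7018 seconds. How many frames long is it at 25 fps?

175450 frames

Frames = 7018 × 25 = 175450.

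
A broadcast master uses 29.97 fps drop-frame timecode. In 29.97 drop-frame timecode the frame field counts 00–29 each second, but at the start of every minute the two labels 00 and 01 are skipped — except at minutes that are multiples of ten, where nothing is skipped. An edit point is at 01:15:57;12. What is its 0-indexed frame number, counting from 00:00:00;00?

Complete 10-minute blocks: 7, each 17982 frames → 125874.
Remaining 5 whole minutes in the current block: 1800 + 4 × 1798 = 8992 frames.
Within the current minute: 57 × 30 + 12 − 2 = 1720 (labels ;00/;01 skipped at this minute). Total = 125874 + 8992 + 1720 = 136586.

136586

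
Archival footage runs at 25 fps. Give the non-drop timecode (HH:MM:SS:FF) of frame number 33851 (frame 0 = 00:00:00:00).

00:22:34:01

33851 ÷ 25 = 1354 full seconds, remainder 1 frame.
1354 s = 0 h 22 min 34 s.
Timecode: 00:22:34:01.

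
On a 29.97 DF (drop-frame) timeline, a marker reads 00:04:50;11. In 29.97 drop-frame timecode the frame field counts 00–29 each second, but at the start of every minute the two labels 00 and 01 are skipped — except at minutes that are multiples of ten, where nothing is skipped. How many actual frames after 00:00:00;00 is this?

Complete 10-minute blocks: 0, each 17982 frames → 0.
Remaining 4 whole minutes in the current block: 1800 + 3 × 1798 = 7194 frames.
Within the current minute: 50 × 30 + 11 − 2 = 1509 (labels ;00/;01 skipped at this minute). Total = 0 + 7194 + 1509 = 8703.

8703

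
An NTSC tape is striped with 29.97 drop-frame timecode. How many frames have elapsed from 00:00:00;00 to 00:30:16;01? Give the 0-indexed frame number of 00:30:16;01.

Complete 10-minute blocks: 3, each 17982 frames → 53946.
Remaining 0 whole minutes in the current block: 0 frames.
Within the current minute: 16 × 30 + 1 = 481. Total = 53946 + 0 + 481 = 54427.

54427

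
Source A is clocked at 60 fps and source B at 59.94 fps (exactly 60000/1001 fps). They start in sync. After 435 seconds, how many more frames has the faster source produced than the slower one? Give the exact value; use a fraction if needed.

26100/1001 frames

A emits 60 × 435 = 26100 frames; B emits 60000/1001 × 435 = 26100000/1001.
Difference = 26100/1001 frames (≈ 26.0739); B is behind A.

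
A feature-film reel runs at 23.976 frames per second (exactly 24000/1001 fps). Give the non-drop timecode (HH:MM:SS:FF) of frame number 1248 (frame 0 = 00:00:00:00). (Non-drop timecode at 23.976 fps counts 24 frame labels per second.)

00:00:52:00

1248 ÷ 24 = 52 full seconds, remainder 0 frames.
52 s = 0 h 0 min 52 s.
Timecode: 00:00:52:00.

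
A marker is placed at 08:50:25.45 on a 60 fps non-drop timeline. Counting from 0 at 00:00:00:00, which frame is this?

1909545

Total seconds to the label: (8 × 3600 + 50 × 60 + 25) = 31825.
Frame index = 31825 × 60 + 45 = 1909545.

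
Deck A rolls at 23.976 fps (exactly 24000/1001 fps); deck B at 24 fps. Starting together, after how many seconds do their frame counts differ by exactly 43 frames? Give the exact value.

The gap grows by |24 − 24000/1001| = 24/1001 frames per second.
Time for a 43-frame gap: 43 ÷ (24/1001) = 43043/24 s.

43043/24 seconds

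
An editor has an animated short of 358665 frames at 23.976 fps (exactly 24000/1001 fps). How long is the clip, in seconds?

14959.319375 seconds

Running time = 358665 / (24000/1001) = 14959.319375 s.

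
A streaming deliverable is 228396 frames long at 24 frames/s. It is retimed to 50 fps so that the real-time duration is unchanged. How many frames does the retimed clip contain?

475825 frames

Target frames = source frames × (target rate / source rate) = 228396 × (50)/(24) = 228396 × 25/12 = 475825.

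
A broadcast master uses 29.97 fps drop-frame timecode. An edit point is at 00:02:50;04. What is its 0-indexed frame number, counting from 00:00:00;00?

5100

As if non-drop at 30 labels/s: (0 × 3600 + 2 × 60 + 50) × 30 + 4 = 5104.
Minute boundaries passed: 2; those not divisible by 10: 2 − 0 = 2; dropped labels = 2 × 2 = 4.
Actual frame index = 5104 − 4 = 5100.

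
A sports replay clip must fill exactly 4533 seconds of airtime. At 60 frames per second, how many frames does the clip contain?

Frames = 4533 × 60 = 271980.

271980 frames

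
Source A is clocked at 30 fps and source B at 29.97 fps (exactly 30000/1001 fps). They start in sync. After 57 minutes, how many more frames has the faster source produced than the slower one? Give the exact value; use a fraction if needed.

102600/1001 frames

57 min = 3420 s.
A emits 30 × 3420 = 102600 frames; B emits 30000/1001 × 3420 = 102600000/1001.
Difference = 102600/1001 frames (≈ 102.4975); B is behind A.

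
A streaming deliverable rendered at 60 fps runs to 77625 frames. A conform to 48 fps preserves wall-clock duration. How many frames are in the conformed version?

Target frames = source frames × (target rate / source rate) = 77625 × (48)/(60) = 77625 × 4/5 = 62100.

62100 frames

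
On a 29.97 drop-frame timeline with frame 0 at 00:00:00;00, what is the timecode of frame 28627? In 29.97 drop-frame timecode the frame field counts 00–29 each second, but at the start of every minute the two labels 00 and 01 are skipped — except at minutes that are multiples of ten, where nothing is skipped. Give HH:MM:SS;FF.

Each 10-minute DF block holds 10 × 60 × 30 − 9 × 2 = 17982 frames. 28627 ÷ 17982 → 1 full block, remainder 10645.
Within the partial block the first minute is 1800 frames and each further minute 1798, so 5 further minute boundaries passed. Total skipped labels = 18 × 1 + 2 × 5 = 28.
Non-drop label index = 28627 + 28 = 28655; at 30 labels/s that is 00:15:55:05, i.e. DF 00:15:55;05.

00:15:55;05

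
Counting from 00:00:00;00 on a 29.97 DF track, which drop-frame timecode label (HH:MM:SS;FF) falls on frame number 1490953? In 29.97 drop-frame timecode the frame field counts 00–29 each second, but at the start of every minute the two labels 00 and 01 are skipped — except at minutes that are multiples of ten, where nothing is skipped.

Each 10-minute DF block holds 10 × 60 × 30 − 9 × 2 = 17982 frames. 1490953 ÷ 17982 → 82 full blocks, remainder 16429.
Within the partial block the first minute is 1800 frames and each further minute 1798, so 9 further minute boundaries passed. Total skipped labels = 18 × 82 + 2 × 9 = 1494.
Non-drop label index = 1490953 + 1494 = 1492447; at 30 labels/s that is 13:49:08:07, i.e. DF 13:49:08;07.

13:49:08;07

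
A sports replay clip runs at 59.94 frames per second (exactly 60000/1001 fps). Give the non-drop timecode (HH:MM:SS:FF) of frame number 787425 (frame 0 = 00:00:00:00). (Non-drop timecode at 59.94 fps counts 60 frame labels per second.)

03:38:43:45

787425 ÷ 60 = 13123 full seconds, remainder 45 frames.
13123 s = 3 h 38 min 43 s.
Timecode: 03:38:43:45.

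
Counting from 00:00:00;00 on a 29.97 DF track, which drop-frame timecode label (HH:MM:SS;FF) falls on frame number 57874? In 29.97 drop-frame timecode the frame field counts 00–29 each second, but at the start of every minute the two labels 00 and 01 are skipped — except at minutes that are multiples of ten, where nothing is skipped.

00:32:11;02

Ten DF minutes hold 17982 frames, so frame 57874 lies in block 3 (frames 53946–71927) with 3928 frames into that block.
The block's first minute is 1800 frames and the rest 1798 each; 3928 frames reaches minute 2, so 3 × 18 + 2 × 2 = 58 labels have been skipped so far.
Adding those back, label number 57874 + 58 = 57932 at 30 labels/s is 1931 s + 2 f = 0 h 32 min 11 s frame 2, i.e. 00:32:11;02.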